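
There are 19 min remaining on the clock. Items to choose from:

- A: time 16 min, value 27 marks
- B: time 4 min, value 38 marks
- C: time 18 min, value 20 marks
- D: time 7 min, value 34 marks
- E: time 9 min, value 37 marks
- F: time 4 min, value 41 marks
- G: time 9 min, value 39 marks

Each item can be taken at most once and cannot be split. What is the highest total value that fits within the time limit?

This is a 0/1 knapsack; check combinations near the capacity.
- B+F+G: time 4+4+9=17, value 38+41+39=118
- B+E+F: time 4+9+4=17, value 38+37+41=116
- B+D+F: time 4+7+4=15, value 38+34+41=113
- F+G: time 4+9=13, value 41+39=80
- B+F: time 4+4=8, value 38+41=79
Best: 118 marks.

118 marks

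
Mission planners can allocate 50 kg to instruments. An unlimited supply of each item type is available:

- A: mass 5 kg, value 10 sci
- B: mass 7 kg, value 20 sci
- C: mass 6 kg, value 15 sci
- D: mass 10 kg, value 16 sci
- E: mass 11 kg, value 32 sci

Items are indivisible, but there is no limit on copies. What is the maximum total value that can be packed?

144 sci

Best value-per-unit is E at 32/11; filling with it alone gives 4×32 = 128.
Optimal mix: 4×B + 2×E → mass 50, value 144.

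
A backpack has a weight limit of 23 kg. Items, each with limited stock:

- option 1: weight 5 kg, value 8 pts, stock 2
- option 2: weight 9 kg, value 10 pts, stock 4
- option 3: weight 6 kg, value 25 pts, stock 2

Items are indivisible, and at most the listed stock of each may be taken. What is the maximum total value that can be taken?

66 pts

Best selections within weight 23 and stock limits:
- 2×option 1 + 2×option 3: weight 22, value 66
- 1×option 2 + 2×option 3: weight 21, value 60
- 1×option 1 + 2×option 3: weight 17, value 58
Best: 66 pts.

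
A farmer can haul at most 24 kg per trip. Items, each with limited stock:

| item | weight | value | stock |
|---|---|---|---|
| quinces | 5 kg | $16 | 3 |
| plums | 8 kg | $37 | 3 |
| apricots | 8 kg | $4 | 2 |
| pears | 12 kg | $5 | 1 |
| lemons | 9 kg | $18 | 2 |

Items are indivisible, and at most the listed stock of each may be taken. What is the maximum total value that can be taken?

Top feasible selections:
- 3×plums: weight 24, value 111
- 1×quinces + 2×plums: weight 21, value 90
- 3×quinces + 1×plums: weight 23, value 85
Best: $111.

$111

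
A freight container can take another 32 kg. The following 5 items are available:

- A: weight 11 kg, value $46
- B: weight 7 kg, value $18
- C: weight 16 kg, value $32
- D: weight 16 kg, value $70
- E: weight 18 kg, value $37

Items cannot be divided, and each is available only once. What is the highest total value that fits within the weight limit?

Check high-value combinations within 32 kg:
- A+D: weight 11+16=27, value 46+70=116
- C+D: weight 16+16=32, value 32+70=102
- B+D: weight 7+16=23, value 18+70=88
Best: $116.

$116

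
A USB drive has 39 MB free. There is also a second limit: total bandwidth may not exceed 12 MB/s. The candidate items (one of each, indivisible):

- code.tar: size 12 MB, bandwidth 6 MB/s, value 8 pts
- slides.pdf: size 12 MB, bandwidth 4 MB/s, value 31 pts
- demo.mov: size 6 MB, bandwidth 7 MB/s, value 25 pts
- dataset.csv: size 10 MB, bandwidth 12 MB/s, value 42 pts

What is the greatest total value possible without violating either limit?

56 pts

Feasible sets respecting both limits:
- slides.pdf+demo.mov: size 18, bandwidth 11, value 56
- dataset.csv: size 10, bandwidth 12, value 42
- code.tar+slides.pdf: size 24, bandwidth 10, value 39
- slides.pdf: size 12, bandwidth 4, value 31
Best: 56 pts.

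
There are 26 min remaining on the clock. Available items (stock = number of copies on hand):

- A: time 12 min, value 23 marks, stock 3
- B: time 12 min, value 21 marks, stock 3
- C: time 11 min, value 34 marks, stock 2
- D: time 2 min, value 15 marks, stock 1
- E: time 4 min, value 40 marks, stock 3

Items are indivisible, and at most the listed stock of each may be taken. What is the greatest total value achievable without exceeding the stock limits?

Top feasible selections:
- 1×C + 1×D + 3×E: time 25, value 169
- 1×A + 1×D + 3×E: time 26, value 158
- 1×B + 1×D + 3×E: time 26, value 156
- 1×C + 3×E: time 23, value 154
Best: 169 marks.

169 marks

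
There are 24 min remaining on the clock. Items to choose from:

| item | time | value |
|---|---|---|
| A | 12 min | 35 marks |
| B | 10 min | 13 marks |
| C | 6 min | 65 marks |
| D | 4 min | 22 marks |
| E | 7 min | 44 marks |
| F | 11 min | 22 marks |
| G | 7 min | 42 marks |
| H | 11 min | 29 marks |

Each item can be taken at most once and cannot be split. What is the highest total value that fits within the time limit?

This is a 0/1 knapsack; check combinations near the capacity.
- C+D+E+G: time 6+4+7+7=24, value 65+22+44+42=173
- C+E+G: time 6+7+7=20, value 65+44+42=151
- C+E+H: time 6+7+11=24, value 65+44+29=138
- C+G+H: time 6+7+11=24, value 65+42+29=136
Best: 173 marks.

173 marks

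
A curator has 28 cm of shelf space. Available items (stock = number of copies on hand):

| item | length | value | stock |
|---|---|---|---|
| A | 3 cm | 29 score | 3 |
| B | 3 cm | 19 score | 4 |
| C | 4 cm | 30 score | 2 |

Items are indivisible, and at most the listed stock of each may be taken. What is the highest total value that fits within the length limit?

204 score

Best selections within length 28 and stock limits:
- 3×A + 3×B + 2×C: length 26, value 204
- 2×A + 4×B + 2×C: length 26, value 194
- 3×A + 4×B + 1×C: length 25, value 193
- 3×A + 2×B + 2×C: length 23, value 185
Best: 204 score.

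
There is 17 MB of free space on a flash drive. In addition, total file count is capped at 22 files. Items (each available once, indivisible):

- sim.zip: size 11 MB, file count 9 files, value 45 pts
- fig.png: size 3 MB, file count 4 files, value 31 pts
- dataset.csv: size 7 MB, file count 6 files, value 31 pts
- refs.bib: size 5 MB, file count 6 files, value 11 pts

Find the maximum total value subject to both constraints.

Feasible sets respecting both limits:
- sim.zip+fig.png: size 14, file count 13, value 76
- fig.png+dataset.csv+refs.bib: size 15, file count 16, value 73
- fig.png+dataset.csv: size 10, file count 10, value 62
- sim.zip+refs.bib: size 16, file count 15, value 56
Best: 76 pts.

76 pts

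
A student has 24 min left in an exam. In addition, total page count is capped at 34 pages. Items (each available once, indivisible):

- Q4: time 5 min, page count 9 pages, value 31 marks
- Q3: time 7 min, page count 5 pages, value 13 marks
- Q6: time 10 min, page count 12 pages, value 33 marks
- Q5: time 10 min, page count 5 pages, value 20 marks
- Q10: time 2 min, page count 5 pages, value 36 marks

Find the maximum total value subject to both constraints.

Feasible sets respecting both limits:
- Q4+Q3+Q6+Q10: time 24, page count 31, value 113
- Q4+Q6+Q10: time 17, page count 26, value 100
- Q4+Q3+Q5+Q10: time 24, page count 24, value 100
Best: 113 marks.

113 marks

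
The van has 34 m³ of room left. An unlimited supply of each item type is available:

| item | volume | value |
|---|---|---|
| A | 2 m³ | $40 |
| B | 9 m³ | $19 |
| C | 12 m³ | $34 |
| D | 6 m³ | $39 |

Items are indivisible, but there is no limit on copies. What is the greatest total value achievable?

$680

Best value-per-unit is A at 40/2, and filling with it alone uses volume 17×2=34. No mix of the others beats 17×40 = 680.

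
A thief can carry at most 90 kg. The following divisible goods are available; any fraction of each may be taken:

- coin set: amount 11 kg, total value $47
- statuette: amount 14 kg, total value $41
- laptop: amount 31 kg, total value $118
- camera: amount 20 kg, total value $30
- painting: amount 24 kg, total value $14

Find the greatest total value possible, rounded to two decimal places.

244.17

Take in order of value per unit:
- coin set (47/11 per unit): all 11 → value 47, running total 47.00
- laptop (118/31 per unit): all 31 → value 118, running total 165.00
- statuette (41/14 per unit): all 14 → value 41, running total 206.00
- camera (30/20 per unit): all 20 → value 30, running total 236.00
- painting (14/24 per unit): 14 of 24 → value 14×14/24 = 8.1667, running total 244.17
Total 244.17.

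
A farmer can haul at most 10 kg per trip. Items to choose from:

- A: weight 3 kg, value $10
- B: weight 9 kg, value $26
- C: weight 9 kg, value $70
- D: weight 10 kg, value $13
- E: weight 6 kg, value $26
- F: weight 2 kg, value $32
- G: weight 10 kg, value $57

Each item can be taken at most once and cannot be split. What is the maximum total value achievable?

Check high-value combinations within 10 kg:
- C: weight 9, value 70
- E+F: weight 6+2=8, value 26+32=58
- G: weight 10, value 57
- A+F: weight 3+2=5, value 10+32=42
Best: $70.

$70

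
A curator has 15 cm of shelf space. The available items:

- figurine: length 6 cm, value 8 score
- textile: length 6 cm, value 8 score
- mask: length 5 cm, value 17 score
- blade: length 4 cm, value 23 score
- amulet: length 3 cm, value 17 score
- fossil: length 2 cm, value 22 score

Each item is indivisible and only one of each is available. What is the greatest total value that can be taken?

Check high-value combinations within 15 cm:
- mask+blade+amulet+fossil: length 5+4+3+2=14, value 17+23+17+22=79
- figurine+blade+amulet+fossil: length 6+4+3+2=15, value 8+23+17+22=70
- textile+blade+amulet+fossil: length 6+4+3+2=15, value 8+23+17+22=70
- blade+amulet+fossil: length 4+3+2=9, value 23+17+22=62
Best: 79 score.

79 score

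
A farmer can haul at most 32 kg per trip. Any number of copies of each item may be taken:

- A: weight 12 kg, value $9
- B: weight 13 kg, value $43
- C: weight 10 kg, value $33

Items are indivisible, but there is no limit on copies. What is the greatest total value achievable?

Best value-per-unit is B at 43/13; filling with it alone gives 2×43 = 86.
Optimal mix: 3×C → weight 30, value 99.

$99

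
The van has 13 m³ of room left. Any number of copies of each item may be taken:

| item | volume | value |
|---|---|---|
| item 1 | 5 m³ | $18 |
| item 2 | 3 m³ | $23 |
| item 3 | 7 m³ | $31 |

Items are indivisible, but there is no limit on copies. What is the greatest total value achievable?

$92

Best value-per-unit is item 2 at 23/3, and filling with it alone uses volume 4×3=12. No mix of the others beats 4×23 = 92.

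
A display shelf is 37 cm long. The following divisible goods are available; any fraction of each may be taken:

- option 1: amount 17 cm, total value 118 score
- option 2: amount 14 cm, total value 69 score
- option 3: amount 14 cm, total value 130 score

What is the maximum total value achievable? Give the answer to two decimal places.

Take in order of value per unit:
- option 3 (130/14 per unit): all 14 → value 130, running total 130.00
- option 1 (118/17 per unit): all 17 → value 118, running total 248.00
- option 2 (69/14 per unit): 6 of 14 → value 6×69/14 = 29.5714, running total 277.57
Total 277.57.

277.57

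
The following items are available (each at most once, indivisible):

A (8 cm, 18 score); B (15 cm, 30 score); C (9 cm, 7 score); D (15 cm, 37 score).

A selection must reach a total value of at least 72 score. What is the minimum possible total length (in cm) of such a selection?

38

Subsets with value ≥ 72, sorted by total length:
- A+B+D: length 38, value 85
- B+C+D: length 39, value 74
Minimum length: 38 cm.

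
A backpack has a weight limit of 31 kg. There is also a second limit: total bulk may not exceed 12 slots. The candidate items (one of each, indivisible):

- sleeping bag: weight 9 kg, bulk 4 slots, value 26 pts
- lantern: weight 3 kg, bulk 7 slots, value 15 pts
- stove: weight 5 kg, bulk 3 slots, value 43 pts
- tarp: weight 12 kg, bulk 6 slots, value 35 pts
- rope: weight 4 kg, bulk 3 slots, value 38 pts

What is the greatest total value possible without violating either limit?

116 pts

Feasible sets respecting both limits:
- stove+tarp+rope: weight 21, bulk 12, value 116
- sleeping bag+stove+rope: weight 18, bulk 10, value 107
- stove+rope: weight 9, bulk 6, value 81
- stove+tarp: weight 17, bulk 9, value 78
Best: 116 pts.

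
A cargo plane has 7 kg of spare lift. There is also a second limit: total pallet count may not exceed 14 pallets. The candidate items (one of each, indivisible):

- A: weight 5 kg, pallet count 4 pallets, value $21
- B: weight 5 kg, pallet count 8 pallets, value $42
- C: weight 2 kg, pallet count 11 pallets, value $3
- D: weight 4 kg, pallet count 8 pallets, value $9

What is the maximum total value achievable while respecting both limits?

$42

Feasible sets respecting both limits:
- B: weight 5, pallet count 8, value 42
- A: weight 5, pallet count 4, value 21
- D: weight 4, pallet count 8, value 9
Best: $42.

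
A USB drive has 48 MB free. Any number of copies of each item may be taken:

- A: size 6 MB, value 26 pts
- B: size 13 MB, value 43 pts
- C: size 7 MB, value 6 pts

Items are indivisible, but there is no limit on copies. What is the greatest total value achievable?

Best value-per-unit is A at 26/6, and filling with it alone uses size 8×6=48. No mix of the others beats 8×26 = 208.

208 pts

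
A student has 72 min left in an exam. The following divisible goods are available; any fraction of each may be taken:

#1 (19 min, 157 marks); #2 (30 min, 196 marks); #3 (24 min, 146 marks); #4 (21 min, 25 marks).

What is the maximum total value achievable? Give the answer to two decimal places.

492.92

Take in order of value per unit:
- #1 (157/19 per unit): all 19 → value 157, running total 157.00
- #2 (196/30 per unit): all 30 → value 196, running total 353.00
- #3 (146/24 per unit): 23 of 24 → value 23×146/24 = 139.9167, running total 492.92
Total 492.92.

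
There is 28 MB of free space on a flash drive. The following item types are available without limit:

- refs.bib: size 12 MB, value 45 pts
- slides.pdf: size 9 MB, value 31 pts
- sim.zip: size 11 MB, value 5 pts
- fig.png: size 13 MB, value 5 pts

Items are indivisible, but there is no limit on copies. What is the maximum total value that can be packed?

93 pts

Best value-per-unit is refs.bib at 45/12; filling with it alone gives 2×45 = 90.
Optimal mix: 3×slides.pdf → size 27, value 93.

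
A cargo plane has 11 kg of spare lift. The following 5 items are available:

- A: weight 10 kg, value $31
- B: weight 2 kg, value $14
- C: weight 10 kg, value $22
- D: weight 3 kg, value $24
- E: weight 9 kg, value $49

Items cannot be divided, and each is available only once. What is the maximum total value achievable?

$63

Check high-value combinations within 11 kg:
- B+E: weight 2+9=11, value 14+49=63
- E: weight 9, value 49
- B+D: weight 2+3=5, value 14+24=38
- A: weight 10, value 31
Best: $63.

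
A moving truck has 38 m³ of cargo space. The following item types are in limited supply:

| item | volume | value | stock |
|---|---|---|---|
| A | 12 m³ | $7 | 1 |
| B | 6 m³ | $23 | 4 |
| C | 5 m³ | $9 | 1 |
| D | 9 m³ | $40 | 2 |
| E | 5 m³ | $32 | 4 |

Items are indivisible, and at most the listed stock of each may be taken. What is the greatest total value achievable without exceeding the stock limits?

Top feasible selections:
- 2×D + 4×E: volume 38, value 208
- 3×B + 4×E: volume 38, value 197
Best: $208.

$208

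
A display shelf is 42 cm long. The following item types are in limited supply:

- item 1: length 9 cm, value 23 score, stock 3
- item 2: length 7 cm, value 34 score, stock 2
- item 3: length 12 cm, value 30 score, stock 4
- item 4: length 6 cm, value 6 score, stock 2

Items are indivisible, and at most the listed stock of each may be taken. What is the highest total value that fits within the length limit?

Top feasible selections:
- 3×item 1 + 2×item 2: length 41, value 137
- 2×item 2 + 2×item 3: length 38, value 128
- 1×item 1 + 2×item 2 + 1×item 3 + 1×item 4: length 41, value 127
- 1×item 1 + 2×item 2 + 1×item 3: length 35, value 121
Best: 137 score.

137 score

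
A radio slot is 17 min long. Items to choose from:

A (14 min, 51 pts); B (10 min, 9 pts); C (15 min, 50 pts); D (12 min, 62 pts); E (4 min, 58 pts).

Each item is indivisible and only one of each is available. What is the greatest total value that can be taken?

Check high-value combinations within 17 min:
- D+E: duration 12+4=16, value 62+58=120
- B+E: duration 10+4=14, value 9+58=67
- D: duration 12, value 62
- E: duration 4, value 58
- A: duration 14, value 51
Best: 120 pts.

120 pts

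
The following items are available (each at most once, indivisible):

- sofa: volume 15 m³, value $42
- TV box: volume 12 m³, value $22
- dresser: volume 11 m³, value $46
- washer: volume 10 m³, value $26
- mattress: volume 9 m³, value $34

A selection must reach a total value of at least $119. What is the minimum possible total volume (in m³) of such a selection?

Subsets with value ≥ 119, sorted by total volume:
- sofa+dresser+mattress: volume 35, value 122
- TV box+dresser+washer+mattress: volume 42, value 128
Minimum volume: 35 m³.

35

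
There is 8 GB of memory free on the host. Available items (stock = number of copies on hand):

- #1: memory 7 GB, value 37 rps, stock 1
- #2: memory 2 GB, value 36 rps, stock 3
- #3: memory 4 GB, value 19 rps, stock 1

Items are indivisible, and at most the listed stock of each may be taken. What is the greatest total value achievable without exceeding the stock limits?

Best selections within memory 8 and stock limits:
- 3×#2: memory 6, value 108
- 2×#2 + 1×#3: memory 8, value 91
- 2×#2: memory 4, value 72
Best: 108 rps.

108 rps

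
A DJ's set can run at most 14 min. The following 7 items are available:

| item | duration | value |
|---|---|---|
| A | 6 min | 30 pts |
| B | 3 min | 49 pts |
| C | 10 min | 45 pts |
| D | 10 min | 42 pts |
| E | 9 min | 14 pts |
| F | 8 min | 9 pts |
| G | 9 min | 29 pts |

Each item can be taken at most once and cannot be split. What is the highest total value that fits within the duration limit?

94 pts

Check high-value combinations within 14 min:
- B+C: duration 3+10=13, value 49+45=94
- B+D: duration 3+10=13, value 49+42=91
- A+B: duration 6+3=9, value 30+49=79
Best: 94 pts.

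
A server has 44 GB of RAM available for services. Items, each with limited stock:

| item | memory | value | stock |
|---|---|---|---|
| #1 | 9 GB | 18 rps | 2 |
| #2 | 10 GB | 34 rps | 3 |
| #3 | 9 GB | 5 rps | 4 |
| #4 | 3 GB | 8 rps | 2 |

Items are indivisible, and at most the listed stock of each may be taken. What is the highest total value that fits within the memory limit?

Best selections within memory 44 and stock limits:
- 1×#1 + 3×#2 + 1×#4: memory 42, value 128
- 1×#1 + 3×#2: memory 39, value 120
- 2×#1 + 2×#2 + 2×#4: memory 44, value 120
Best: 128 rps.

128 rps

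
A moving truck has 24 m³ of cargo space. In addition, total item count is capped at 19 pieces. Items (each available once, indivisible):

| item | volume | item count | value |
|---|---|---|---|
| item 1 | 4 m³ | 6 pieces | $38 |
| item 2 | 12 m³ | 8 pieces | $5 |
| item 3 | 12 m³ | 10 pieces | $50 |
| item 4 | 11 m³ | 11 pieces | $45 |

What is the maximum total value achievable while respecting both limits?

Feasible sets respecting both limits:
- item 1+item 3: volume 16, item count 16, value 88
- item 1+item 4: volume 15, item count 17, value 83
- item 2+item 3: volume 24, item count 18, value 55
Best: $88.

$88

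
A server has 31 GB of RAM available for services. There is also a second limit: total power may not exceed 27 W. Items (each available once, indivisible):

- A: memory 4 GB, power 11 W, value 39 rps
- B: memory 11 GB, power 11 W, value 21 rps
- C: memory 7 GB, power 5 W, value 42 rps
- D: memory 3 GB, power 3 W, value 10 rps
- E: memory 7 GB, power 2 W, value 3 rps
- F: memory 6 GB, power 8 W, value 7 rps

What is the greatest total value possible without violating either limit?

102 rps

Feasible sets respecting both limits:
- A+B+C: memory 22, power 27, value 102
- A+C+D+F: memory 20, power 27, value 98
- A+C+D+E: memory 21, power 21, value 94
Best: 102 rps.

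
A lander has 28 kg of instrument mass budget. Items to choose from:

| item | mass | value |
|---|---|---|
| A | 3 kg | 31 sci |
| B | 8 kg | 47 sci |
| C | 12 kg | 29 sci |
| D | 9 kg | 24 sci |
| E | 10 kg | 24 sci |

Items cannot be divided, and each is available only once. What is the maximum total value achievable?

107 sci

Check high-value combinations within 28 kg:
- A+B+C: mass 3+8+12=23, value 31+47+29=107
- A+B+D: mass 3+8+9=20, value 31+47+24=102
- A+B+E: mass 3+8+10=21, value 31+47+24=102
Best: 107 sci.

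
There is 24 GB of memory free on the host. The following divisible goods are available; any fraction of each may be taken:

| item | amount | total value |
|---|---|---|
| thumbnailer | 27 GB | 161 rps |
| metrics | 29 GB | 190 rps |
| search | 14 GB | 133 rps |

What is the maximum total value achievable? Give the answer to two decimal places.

198.52

Take in order of value per unit:
- search (133/14 per unit): all 14 → value 133, running total 133.00
- metrics (190/29 per unit): 10 of 29 → value 10×190/29 = 65.5172, running total 198.52
Total 198.52.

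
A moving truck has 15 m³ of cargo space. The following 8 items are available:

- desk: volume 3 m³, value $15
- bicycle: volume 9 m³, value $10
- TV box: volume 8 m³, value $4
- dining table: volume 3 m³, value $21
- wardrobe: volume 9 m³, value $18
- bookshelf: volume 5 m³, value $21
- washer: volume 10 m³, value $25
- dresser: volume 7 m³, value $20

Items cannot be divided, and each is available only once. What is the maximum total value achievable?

Check high-value combinations within 15 m³:
- dining table+bookshelf+dresser: volume 3+5+7=15, value 21+21+20=62
- desk+dining table+bookshelf: volume 3+3+5=11, value 15+21+21=57
- desk+dining table+dresser: volume 3+3+7=13, value 15+21+20=56
- desk+bookshelf+dresser: volume 3+5+7=15, value 15+21+20=56
Best: $62.

$62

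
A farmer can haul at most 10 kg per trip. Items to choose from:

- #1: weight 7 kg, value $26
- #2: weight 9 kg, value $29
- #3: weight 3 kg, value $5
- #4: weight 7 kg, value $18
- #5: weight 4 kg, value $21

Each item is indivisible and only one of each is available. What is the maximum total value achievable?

Check high-value combinations within 10 kg:
- #1+#3: weight 7+3=10, value 26+5=31
- #2: weight 9, value 29
- #1: weight 7, value 26
- #3+#5: weight 3+4=7, value 5+21=26
- #3+#4: weight 3+7=10, value 5+18=23
Best: $31.

$31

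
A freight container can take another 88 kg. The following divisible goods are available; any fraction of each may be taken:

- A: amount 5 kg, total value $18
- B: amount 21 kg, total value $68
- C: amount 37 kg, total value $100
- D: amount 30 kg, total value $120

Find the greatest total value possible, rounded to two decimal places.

292.49

Take in order of value per unit:
- D (120/30 per unit): all 30 → value 120, running total 120.00
- A (18/5 per unit): all 5 → value 18, running total 138.00
- B (68/21 per unit): all 21 → value 68, running total 206.00
- C (100/37 per unit): 32 of 37 → value 32×100/37 = 86.4865, running total 292.49
Total 292.49.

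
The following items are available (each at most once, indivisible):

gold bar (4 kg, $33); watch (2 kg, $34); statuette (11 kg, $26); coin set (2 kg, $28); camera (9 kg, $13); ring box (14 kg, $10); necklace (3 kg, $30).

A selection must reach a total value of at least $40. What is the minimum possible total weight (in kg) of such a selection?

Subsets with value ≥ 40, sorted by total weight:
- watch+coin set: weight 4, value 62
- watch+necklace: weight 5, value 64
Minimum weight: 4 kg.

4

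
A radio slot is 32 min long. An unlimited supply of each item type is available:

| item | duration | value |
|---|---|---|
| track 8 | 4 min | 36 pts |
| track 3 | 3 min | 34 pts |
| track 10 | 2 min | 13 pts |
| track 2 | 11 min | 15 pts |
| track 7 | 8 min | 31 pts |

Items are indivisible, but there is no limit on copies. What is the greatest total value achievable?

353 pts

Best value-per-unit is track 3 at 34/3; filling with it alone gives 10×34 = 340.
Optimal mix: 10×track 3 + 1×track 10 → duration 32, value 353.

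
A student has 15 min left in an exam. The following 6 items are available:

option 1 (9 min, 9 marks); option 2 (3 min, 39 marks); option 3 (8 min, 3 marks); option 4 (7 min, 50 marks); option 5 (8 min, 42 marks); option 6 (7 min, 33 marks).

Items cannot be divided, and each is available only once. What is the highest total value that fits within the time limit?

92 marks

Check high-value combinations within 15 min:
- option 4+option 5: time 7+8=15, value 50+42=92
- option 2+option 4: time 3+7=10, value 39+50=89
- option 4+option 6: time 7+7=14, value 50+33=83
- option 2+option 5: time 3+8=11, value 39+42=81
- option 5+option 6: time 8+7=15, value 42+33=75
Best: 92 marks.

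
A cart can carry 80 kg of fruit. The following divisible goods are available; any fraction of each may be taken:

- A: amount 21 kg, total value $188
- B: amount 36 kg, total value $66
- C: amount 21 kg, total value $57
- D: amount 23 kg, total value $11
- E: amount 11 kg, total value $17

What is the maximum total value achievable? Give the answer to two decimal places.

Take in order of value per unit:
- A (188/21 per unit): all 21 → value 188, running total 188.00
- C (57/21 per unit): all 21 → value 57, running total 245.00
- B (66/36 per unit): all 36 → value 66, running total 311.00
- E (17/11 per unit): 2 of 11 → value 2×17/11 = 3.0909, running total 314.09
Total 314.09.

314.09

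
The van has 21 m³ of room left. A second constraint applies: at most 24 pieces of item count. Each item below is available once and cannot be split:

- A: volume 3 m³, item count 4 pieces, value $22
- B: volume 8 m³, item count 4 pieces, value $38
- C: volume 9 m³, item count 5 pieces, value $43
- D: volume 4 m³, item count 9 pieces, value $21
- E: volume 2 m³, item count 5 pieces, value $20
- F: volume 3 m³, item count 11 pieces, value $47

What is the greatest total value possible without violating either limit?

Feasible sets respecting both limits:
- B+C+F: volume 20, item count 20, value 128
- A+B+E+F: volume 16, item count 24, value 127
- A+C+F: volume 15, item count 20, value 112
Best: $128.

$128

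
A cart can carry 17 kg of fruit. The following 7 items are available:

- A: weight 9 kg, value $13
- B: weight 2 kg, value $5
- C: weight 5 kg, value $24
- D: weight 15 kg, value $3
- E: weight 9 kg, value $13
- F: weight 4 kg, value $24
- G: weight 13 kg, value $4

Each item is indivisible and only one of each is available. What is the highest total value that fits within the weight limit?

Check high-value combinations within 17 kg:
- B+C+F: weight 2+5+4=11, value 5+24+24=53
- C+F: weight 5+4=9, value 24+24=48
- A+B+F: weight 9+2+4=15, value 13+5+24=42
Best: $53.

$53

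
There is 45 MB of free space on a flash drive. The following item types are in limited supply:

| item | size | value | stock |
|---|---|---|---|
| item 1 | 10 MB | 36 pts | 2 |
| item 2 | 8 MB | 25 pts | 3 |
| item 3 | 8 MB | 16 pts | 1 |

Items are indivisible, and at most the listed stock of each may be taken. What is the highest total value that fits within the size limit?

147 pts

Best selections within size 45 and stock limits:
- 2×item 1 + 3×item 2: size 44, value 147
- 2×item 1 + 2×item 2 + 1×item 3: size 44, value 138
- 1×item 1 + 3×item 2 + 1×item 3: size 42, value 127
- 2×item 1 + 2×item 2: size 36, value 122
Best: 147 pts.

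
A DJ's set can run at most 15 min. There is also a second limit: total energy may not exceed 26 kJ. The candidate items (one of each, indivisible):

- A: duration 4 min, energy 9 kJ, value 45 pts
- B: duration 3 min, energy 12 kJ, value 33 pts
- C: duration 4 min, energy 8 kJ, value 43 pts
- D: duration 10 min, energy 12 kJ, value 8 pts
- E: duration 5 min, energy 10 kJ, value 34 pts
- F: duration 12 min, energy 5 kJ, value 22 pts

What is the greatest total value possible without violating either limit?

Feasible sets respecting both limits:
- A+C: duration 8, energy 17, value 88
- A+E: duration 9, energy 19, value 79
- A+B: duration 7, energy 21, value 78
- C+E: duration 9, energy 18, value 77
Best: 88 pts.

88 pts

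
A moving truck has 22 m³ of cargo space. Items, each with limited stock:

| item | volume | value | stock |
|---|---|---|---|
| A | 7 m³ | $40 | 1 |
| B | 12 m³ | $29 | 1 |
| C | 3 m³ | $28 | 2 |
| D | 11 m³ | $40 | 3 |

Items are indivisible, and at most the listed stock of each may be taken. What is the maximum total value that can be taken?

$108

Best selections within volume 22 and stock limits:
- 1×A + 1×C + 1×D: volume 21, value 108
- 1×A + 1×B + 1×C: volume 22, value 97
Best: $108.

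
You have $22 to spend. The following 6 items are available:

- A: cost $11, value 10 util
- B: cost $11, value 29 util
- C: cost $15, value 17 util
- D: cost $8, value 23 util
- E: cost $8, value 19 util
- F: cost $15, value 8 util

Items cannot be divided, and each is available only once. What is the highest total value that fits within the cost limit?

This is a 0/1 knapsack; check combinations near the capacity.
- B+D: cost 11+8=19, value 29+23=52
- B+E: cost 11+8=19, value 29+19=48
- D+E: cost 8+8=16, value 23+19=42
Best: 52 util.

52 util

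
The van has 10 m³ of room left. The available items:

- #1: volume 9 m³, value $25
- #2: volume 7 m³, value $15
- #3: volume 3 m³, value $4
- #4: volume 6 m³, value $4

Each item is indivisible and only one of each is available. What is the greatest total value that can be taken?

$25

Check high-value combinations within 10 m³:
- #1: volume 9, value 25
- #2+#3: volume 7+3=10, value 15+4=19
- #2: volume 7, value 15
- #3+#4: volume 3+6=9, value 4+4=8
- #3: volume 3, value 4
Best: $25.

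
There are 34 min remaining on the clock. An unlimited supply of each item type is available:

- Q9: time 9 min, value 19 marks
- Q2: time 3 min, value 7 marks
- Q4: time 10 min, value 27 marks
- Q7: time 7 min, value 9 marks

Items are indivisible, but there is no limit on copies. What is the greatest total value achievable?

88 marks

Best value-per-unit is Q4 at 27/10; filling with it alone gives 3×27 = 81.
Optimal mix: 1×Q2 + 3×Q4 → time 33, value 88.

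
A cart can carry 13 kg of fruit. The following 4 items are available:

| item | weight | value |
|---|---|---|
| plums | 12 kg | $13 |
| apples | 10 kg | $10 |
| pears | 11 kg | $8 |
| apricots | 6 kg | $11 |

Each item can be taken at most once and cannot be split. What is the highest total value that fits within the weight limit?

Check high-value combinations within 13 kg:
- plums: weight 12, value 13
- apricots: weight 6, value 11
- apples: weight 10, value 10
- pears: weight 11, value 8
Best: $13.

$13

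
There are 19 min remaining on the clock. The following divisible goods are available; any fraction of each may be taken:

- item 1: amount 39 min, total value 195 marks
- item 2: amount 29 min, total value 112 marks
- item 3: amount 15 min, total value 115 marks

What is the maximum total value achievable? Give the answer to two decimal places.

135.00

Take in order of value per unit:
- item 3 (115/15 per unit): all 15 → value 115, running total 115.00
- item 1 (195/39 per unit): 4 of 39 → value 4×195/39 = 20.0000, running total 135.00
Total 135.00.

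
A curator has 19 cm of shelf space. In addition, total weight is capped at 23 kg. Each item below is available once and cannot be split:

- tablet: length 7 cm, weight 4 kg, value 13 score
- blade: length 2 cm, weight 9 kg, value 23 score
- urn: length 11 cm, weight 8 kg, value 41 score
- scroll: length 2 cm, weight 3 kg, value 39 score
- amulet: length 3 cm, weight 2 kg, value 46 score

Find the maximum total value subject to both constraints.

Feasible sets respecting both limits:
- blade+urn+scroll+amulet: length 18, weight 22, value 149
- urn+scroll+amulet: length 16, weight 13, value 126
- tablet+blade+scroll+amulet: length 14, weight 18, value 121
- blade+urn+amulet: length 16, weight 19, value 110
Best: 149 score.

149 score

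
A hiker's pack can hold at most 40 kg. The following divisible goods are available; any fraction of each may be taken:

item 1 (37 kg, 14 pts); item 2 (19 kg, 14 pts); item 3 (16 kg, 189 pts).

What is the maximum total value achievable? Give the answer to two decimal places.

Take in order of value per unit:
- item 3 (189/16 per unit): all 16 → value 189, running total 189.00
- item 2 (14/19 per unit): all 19 → value 14, running total 203.00
- item 1 (14/37 per unit): 5 of 37 → value 5×14/37 = 1.8919, running total 204.89
Total 204.89.

204.89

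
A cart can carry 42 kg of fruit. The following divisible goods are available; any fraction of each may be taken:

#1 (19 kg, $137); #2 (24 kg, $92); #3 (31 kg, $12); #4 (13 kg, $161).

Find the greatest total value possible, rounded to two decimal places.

Take in order of value per unit:
- #4 (161/13 per unit): all 13 → value 161, running total 161.00
- #1 (137/19 per unit): all 19 → value 137, running total 298.00
- #2 (92/24 per unit): 10 of 24 → value 10×92/24 = 38.3333, running total 336.33
Total 336.33.

336.33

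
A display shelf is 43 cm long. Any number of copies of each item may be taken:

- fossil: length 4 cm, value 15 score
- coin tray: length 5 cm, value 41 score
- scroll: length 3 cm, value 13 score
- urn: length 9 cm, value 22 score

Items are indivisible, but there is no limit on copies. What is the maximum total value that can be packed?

Best value-per-unit is coin tray at 41/5; filling with it alone gives 8×41 = 328.
Optimal mix: 8×coin tray + 1×scroll → length 43, value 341.

341 score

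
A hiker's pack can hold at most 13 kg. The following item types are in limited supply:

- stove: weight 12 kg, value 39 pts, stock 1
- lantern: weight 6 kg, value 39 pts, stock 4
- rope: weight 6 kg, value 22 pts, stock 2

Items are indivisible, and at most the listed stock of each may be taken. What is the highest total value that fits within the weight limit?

Top feasible selections:
- 2×lantern: weight 12, value 78
- 1×lantern + 1×rope: weight 12, value 61
- 2×rope: weight 12, value 44
Best: 78 pts.

78 pts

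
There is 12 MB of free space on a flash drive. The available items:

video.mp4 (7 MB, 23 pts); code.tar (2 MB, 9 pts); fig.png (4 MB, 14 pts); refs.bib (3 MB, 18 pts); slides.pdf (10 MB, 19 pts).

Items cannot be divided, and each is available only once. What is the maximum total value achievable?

50 pts

This is a 0/1 knapsack; check combinations near the capacity.
- video.mp4+code.tar+refs.bib: size 7+2+3=12, value 23+9+18=50
- code.tar+fig.png+refs.bib: size 2+4+3=9, value 9+14+18=41
- video.mp4+refs.bib: size 7+3=10, value 23+18=41
Best: 50 pts.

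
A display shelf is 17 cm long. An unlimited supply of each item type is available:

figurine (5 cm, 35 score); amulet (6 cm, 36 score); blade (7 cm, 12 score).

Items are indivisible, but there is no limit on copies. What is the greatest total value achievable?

Best value-per-unit is figurine at 35/5; filling with it alone gives 3×35 = 105.
Optimal mix: 1×figurine + 2×amulet → length 17, value 107.

107 score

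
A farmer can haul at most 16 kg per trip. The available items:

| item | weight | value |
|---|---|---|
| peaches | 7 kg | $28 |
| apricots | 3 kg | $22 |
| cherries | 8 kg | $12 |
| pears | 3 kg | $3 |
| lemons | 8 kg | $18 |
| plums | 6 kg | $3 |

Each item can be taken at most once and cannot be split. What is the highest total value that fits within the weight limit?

$53

Check high-value combinations within 16 kg:
- peaches+apricots+pears: weight 7+3+3=13, value 28+22+3=53
- peaches+apricots+plums: weight 7+3+6=16, value 28+22+3=53
- peaches+apricots: weight 7+3=10, value 28+22=50
- peaches+lemons: weight 7+8=15, value 28+18=46
Best: $53.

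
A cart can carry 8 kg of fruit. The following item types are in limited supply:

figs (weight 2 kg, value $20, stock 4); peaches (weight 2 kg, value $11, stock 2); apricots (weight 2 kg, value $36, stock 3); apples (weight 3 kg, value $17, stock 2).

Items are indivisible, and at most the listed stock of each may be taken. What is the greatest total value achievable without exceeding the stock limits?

Top feasible selections:
- 1×figs + 3×apricots: weight 8, value 128
- 1×peaches + 3×apricots: weight 8, value 119
Best: $128.

$128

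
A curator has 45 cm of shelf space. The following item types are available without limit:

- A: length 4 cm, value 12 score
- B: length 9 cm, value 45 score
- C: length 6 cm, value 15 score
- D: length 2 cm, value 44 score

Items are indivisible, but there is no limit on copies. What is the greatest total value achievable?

Best value-per-unit is D at 44/2, and filling with it alone uses length 22×2=44. No mix of the others beats 22×44 = 968.

968 score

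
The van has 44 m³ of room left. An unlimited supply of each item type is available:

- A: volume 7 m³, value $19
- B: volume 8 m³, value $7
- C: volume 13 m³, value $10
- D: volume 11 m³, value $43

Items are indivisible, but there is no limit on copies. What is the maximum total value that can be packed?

Best value-per-unit is D at 43/11, and filling with it alone uses volume 4×11=44. No mix of the others beats 4×43 = 172.

$172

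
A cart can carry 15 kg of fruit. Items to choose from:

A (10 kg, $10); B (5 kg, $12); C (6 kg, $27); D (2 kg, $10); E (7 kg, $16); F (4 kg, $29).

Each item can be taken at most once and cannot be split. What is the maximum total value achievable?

Check high-value combinations within 15 kg:
- B+C+F: weight 5+6+4=15, value 12+27+29=68
- C+D+F: weight 6+2+4=12, value 27+10+29=66
- C+F: weight 6+4=10, value 27+29=56
- D+E+F: weight 2+7+4=13, value 10+16+29=55
Best: $68.

$68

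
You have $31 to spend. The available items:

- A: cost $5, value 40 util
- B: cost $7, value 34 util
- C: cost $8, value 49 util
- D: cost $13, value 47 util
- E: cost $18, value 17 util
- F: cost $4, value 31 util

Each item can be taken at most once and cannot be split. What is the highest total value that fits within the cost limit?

Check high-value combinations within $31:
- A+C+D+F: cost 5+8+13+4=30, value 40+49+47+31=167
- A+B+C+F: cost 5+7+8+4=24, value 40+34+49+31=154
- A+B+D+F: cost 5+7+13+4=29, value 40+34+47+31=152
- A+C+D: cost 5+8+13=26, value 40+49+47=136
Best: 167 util.

167 util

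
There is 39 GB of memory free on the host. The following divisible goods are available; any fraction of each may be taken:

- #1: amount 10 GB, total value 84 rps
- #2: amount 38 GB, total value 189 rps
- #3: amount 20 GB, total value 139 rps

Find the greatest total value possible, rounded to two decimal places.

Take in order of value per unit:
- #1 (84/10 per unit): all 10 → value 84, running total 84.00
- #3 (139/20 per unit): all 20 → value 139, running total 223.00
- #2 (189/38 per unit): 9 of 38 → value 9×189/38 = 44.7632, running total 267.76
Total 267.76.

267.76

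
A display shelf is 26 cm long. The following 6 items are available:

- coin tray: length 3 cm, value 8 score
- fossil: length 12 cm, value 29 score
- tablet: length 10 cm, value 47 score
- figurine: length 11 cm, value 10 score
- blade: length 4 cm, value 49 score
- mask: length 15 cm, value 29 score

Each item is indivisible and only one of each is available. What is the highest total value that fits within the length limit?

125 score

Check high-value combinations within 26 cm:
- fossil+tablet+blade: length 12+10+4=26, value 29+47+49=125
- tablet+figurine+blade: length 10+11+4=25, value 47+10+49=106
- coin tray+tablet+blade: length 3+10+4=17, value 8+47+49=104
- tablet+blade: length 10+4=14, value 47+49=96
- coin tray+fossil+blade: length 3+12+4=19, value 8+29+49=86
Best: 125 score.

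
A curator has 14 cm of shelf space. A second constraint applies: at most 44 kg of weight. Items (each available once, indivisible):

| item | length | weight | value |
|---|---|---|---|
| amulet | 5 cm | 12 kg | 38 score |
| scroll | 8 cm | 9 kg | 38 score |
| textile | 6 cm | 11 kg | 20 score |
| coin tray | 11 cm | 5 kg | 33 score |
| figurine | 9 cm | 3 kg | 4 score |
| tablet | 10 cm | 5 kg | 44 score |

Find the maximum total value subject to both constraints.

Feasible sets respecting both limits:
- amulet+scroll: length 13, weight 21, value 76
- amulet+textile: length 11, weight 23, value 58
- scroll+textile: length 14, weight 20, value 58
- tablet: length 10, weight 5, value 44
Best: 76 score.

76 score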